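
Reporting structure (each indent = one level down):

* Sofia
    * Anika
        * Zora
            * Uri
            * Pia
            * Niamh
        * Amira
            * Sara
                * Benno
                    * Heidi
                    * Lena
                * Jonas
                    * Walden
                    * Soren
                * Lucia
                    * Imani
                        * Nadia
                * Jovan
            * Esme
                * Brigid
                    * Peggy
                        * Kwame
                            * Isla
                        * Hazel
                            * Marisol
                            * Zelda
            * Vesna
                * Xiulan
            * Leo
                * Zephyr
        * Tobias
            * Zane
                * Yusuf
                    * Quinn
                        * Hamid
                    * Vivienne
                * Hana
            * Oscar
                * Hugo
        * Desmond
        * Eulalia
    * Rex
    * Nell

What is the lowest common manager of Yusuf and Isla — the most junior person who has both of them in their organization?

Yusuf's chain of managers is Zane, Tobias, Anika, Sofia. Isla's chain of managers is Kwame, Peggy, Brigid, Esme, Amira, Anika, Sofia. The first manager that appears in both chains is Anika.

Anika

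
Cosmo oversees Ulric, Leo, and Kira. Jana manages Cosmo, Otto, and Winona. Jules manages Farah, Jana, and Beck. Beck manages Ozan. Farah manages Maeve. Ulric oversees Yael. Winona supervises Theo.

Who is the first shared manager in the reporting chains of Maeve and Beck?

Maeve's chain of managers is Farah, Jules. Beck's chain of managers is Jules. The first manager that appears in both chains is Jules.

Jules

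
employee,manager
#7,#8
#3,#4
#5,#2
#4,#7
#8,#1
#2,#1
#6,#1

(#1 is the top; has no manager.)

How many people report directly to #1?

#1 directly manages #8, #2, #6. That is 3 direct reports.

3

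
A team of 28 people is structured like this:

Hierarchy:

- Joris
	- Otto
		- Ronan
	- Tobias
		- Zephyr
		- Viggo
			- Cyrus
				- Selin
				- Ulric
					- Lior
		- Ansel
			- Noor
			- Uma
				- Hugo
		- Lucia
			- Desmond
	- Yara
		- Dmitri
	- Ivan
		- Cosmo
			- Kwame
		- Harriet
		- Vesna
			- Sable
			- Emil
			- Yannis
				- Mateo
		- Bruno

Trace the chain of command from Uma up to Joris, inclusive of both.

Uma reports to Ansel. Ansel reports to Tobias. Tobias reports to Joris. Joris is at the top.

Uma -> Ansel -> Tobias -> Joris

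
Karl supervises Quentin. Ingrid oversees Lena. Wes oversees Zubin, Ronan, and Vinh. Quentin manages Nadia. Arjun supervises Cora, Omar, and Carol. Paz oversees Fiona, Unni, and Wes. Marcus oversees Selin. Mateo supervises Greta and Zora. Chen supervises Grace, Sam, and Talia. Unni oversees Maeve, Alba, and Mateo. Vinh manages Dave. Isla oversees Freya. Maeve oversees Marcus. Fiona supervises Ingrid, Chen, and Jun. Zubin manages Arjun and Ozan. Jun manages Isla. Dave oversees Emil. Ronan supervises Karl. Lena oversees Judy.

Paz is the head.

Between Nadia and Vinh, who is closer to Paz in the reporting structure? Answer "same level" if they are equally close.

Vinh

Nadia is 5 levels below Paz; Vinh is 2. Vinh is higher.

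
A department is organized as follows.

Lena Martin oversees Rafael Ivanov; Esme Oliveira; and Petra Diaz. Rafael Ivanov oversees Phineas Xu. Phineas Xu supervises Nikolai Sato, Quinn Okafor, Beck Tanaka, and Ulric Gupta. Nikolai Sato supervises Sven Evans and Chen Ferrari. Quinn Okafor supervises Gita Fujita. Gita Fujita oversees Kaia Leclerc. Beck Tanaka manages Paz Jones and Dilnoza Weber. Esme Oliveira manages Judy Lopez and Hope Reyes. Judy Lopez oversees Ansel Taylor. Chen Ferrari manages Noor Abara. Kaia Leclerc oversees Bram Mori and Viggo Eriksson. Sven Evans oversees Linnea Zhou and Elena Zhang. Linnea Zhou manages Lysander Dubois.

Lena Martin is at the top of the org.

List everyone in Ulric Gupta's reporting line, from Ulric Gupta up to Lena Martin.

Ulric Gupta -> Phineas Xu -> Rafael Ivanov -> Lena Martin

Ulric Gupta reports to Phineas Xu. Phineas Xu reports to Rafael Ivanov. Rafael Ivanov reports to Lena Martin. Lena Martin is at the top.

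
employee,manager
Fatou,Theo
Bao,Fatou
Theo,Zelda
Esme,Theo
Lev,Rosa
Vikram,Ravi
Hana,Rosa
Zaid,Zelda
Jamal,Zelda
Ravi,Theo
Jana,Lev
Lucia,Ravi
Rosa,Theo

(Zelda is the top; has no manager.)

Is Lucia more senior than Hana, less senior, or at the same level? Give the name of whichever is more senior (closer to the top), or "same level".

same level

Both Lucia and Hana are 3 levels below Zelda.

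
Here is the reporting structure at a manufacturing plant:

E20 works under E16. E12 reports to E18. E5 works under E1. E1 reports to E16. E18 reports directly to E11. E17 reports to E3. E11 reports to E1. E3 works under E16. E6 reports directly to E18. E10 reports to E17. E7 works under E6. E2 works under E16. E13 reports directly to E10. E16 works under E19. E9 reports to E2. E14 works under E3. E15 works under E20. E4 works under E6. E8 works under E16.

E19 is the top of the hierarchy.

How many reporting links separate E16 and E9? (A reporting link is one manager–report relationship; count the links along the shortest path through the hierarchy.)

2

E9 is in E16's organization: the chain from E9 up to E16 is E9 → E2 → E16, which is 2 links.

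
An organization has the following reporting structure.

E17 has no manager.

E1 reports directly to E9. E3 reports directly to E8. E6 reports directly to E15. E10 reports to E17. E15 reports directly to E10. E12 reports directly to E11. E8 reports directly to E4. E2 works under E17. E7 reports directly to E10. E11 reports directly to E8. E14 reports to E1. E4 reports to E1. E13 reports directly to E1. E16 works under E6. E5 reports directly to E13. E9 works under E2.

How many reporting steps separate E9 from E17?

Chain from E9 up to E17: E9 → E2 → E17. That is 2 steps up, so E9 is 2 levels below E17.

2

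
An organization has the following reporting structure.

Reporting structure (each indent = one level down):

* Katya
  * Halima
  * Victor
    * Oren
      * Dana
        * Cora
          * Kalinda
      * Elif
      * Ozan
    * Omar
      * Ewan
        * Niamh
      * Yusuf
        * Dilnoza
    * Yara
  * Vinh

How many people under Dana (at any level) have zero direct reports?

The only person in Dana's organization with no one reporting to them is Kalinda. That is 1.

1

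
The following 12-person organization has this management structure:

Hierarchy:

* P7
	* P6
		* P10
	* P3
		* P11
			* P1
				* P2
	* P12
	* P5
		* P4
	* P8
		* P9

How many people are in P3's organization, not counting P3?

P3 directly manages P11. Under P11: P1, P2 (2). That's 3 in total.

3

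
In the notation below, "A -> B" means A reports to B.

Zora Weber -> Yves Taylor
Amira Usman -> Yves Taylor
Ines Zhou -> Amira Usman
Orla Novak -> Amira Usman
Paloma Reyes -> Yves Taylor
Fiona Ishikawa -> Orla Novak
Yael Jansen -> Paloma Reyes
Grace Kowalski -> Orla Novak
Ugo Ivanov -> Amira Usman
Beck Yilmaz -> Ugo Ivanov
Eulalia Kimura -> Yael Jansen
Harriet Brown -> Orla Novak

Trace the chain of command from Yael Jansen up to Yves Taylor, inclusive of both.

Yael Jansen -> Paloma Reyes -> Yves Taylor

Yael Jansen reports to Paloma Reyes. Paloma Reyes reports to Yves Taylor. Yves Taylor is at the top.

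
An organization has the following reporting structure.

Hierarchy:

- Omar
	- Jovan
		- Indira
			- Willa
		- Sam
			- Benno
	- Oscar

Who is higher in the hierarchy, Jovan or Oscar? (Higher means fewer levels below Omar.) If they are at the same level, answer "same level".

Both Jovan and Oscar are 1 level below Omar.

same level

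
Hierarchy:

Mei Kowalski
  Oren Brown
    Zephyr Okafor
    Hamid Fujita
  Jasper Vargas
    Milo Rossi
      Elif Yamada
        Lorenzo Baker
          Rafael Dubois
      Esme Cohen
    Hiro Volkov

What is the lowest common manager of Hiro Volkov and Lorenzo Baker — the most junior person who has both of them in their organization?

Jasper Vargas

Hiro Volkov's chain of managers is Jasper Vargas, Mei Kowalski. Lorenzo Baker's chain of managers is Elif Yamada, Milo Rossi, Jasper Vargas, Mei Kowalski. The first manager that appears in both chains is Jasper Vargas.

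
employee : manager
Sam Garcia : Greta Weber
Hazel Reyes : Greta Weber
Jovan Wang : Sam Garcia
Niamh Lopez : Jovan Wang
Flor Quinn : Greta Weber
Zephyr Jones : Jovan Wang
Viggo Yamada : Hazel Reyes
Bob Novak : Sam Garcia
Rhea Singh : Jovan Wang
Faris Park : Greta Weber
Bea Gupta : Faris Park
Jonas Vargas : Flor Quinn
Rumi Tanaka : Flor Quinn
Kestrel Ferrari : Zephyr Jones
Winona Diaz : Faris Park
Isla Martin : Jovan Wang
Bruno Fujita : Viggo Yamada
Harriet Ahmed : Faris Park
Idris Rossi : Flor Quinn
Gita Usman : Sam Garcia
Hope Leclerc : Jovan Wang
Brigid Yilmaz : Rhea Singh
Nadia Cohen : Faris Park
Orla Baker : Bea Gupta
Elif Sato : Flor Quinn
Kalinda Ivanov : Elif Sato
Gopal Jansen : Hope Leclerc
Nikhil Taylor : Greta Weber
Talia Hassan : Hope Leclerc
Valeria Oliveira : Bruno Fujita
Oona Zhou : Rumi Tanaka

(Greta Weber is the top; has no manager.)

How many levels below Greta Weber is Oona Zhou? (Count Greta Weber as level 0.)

Chain from Oona Zhou up to Greta Weber: Oona Zhou → Rumi Tanaka → Flor Quinn → Greta Weber. That is 3 steps up, so Oona Zhou is 3 levels below Greta Weber.

3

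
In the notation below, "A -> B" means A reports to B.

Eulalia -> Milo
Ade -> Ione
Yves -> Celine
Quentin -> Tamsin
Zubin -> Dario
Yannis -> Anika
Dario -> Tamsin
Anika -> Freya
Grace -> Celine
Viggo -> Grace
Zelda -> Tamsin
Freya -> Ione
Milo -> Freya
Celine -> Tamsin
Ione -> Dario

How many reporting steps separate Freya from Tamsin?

Chain from Freya up to Tamsin: Freya → Ione → Dario → Tamsin. That is 3 steps up, so Freya is 3 levels below Tamsin.

3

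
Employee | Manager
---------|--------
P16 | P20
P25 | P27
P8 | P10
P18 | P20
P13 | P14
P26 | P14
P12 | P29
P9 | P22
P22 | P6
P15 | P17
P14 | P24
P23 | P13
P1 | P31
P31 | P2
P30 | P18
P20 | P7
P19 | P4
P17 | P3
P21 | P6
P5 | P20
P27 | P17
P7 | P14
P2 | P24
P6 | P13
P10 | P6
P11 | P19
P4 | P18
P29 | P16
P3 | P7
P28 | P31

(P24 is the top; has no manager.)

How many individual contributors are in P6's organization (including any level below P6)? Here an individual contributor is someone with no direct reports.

3

The people in P6's organization with no one reporting to them are P9, P21, P8. That is 3.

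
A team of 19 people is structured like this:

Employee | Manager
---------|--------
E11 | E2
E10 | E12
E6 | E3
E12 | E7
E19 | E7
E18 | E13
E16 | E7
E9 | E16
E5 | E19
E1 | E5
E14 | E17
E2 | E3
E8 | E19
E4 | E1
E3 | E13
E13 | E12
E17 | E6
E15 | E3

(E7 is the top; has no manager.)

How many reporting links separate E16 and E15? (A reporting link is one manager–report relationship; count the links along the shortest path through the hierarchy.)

5

E16 is 1 level below E7, and E15 is 4 levels below E7 (their lowest common manager). The shortest path runs up from E16 to E7 and back down to E15: 1 + 4 = 5 links.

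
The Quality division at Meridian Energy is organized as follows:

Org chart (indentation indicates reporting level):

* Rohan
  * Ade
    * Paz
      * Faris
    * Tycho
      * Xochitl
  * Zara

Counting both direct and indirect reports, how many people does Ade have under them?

4

Ade directly manages Paz, Tycho. Under Paz: Faris (1). Under Tycho: Xochitl (1). So Ade's organization is 2 direct reports plus everyone under them: 2 + 2 = 4.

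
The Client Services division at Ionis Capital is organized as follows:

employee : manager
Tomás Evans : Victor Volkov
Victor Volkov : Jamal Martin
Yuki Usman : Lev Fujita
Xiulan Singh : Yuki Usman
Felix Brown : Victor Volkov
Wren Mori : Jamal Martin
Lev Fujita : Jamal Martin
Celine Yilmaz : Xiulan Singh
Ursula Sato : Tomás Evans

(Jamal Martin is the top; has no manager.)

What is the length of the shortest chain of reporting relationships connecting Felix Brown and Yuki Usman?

Felix Brown is 2 levels below Jamal Martin, and Yuki Usman is 2 levels below Jamal Martin (their lowest common manager). The shortest path runs up from Felix Brown to Jamal Martin and back down to Yuki Usman: 2 + 2 = 4 links.

4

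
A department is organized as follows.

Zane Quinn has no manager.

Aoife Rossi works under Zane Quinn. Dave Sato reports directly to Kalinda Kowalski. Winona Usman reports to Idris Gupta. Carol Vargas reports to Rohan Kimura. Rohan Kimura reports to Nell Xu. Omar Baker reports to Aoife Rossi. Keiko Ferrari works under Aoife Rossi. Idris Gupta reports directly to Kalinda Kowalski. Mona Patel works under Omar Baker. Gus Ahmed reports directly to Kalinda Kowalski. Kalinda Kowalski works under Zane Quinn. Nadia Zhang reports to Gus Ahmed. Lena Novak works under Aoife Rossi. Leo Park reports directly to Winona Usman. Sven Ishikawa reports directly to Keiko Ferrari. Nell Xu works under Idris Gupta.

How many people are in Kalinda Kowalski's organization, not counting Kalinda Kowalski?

9

Kalinda Kowalski directly manages Idris Gupta, Gus Ahmed, Dave Sato. Under Idris Gupta: Winona Usman, Leo Park, Nell Xu, Rohan Kimura, Carol Vargas (5). Under Gus Ahmed: Nadia Zhang (1). Dave Sato has no reports. So Kalinda Kowalski's organization is 3 direct reports plus everyone under them: 6 + 2 + 1 = 9.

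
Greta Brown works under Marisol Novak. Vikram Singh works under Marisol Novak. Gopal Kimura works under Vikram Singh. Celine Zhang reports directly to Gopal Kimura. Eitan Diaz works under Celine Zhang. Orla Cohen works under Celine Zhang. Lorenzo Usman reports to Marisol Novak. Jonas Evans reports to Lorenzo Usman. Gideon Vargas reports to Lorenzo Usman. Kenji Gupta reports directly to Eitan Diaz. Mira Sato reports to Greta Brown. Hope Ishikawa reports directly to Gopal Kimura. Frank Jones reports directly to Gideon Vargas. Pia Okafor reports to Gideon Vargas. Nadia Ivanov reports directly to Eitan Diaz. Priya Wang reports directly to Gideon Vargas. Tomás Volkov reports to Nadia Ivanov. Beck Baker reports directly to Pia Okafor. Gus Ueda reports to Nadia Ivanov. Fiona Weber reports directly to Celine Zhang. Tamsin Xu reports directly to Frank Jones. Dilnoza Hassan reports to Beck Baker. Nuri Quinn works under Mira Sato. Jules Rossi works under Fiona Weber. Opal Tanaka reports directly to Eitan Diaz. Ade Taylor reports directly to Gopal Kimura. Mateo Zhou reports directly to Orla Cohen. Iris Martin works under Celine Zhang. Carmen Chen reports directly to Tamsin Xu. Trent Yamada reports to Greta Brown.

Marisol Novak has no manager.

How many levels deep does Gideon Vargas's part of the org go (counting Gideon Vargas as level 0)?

The longest chain under Gideon Vargas runs Gideon Vargas → Pia Okafor → Beck Baker → Dilnoza Hassan, which is 3 levels below Gideon Vargas.

3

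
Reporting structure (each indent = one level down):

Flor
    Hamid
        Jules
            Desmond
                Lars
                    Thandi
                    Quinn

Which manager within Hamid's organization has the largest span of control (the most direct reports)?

Lars

Direct-report counts within Hamid's organization: Hamid has 1; Jules has 1; Desmond has 1; Lars has 2. The largest is 2, held by Lars.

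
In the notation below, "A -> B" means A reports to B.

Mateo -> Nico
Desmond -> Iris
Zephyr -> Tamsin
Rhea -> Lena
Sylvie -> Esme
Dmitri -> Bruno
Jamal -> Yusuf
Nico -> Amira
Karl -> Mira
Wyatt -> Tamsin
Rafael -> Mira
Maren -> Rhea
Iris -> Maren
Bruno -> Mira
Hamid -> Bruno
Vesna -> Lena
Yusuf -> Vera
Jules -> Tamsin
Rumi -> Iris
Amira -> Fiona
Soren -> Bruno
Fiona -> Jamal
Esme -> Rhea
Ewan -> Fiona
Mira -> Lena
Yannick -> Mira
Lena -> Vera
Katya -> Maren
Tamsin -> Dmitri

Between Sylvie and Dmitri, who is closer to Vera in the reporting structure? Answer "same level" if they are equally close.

same level

Both Sylvie and Dmitri are 4 levels below Vera.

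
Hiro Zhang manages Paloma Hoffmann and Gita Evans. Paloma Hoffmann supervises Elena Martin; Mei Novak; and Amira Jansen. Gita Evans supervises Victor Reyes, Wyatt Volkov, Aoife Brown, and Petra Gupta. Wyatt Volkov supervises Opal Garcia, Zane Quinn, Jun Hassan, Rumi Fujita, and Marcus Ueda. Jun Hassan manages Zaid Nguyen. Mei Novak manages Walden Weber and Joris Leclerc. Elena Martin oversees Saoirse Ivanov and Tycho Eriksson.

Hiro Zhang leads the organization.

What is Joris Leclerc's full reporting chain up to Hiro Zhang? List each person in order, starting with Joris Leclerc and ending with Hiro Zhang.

Joris Leclerc -> Mei Novak -> Paloma Hoffmann -> Hiro Zhang

Joris Leclerc reports to Mei Novak. Mei Novak reports to Paloma Hoffmann. Paloma Hoffmann reports to Hiro Zhang. Hiro Zhang is at the top.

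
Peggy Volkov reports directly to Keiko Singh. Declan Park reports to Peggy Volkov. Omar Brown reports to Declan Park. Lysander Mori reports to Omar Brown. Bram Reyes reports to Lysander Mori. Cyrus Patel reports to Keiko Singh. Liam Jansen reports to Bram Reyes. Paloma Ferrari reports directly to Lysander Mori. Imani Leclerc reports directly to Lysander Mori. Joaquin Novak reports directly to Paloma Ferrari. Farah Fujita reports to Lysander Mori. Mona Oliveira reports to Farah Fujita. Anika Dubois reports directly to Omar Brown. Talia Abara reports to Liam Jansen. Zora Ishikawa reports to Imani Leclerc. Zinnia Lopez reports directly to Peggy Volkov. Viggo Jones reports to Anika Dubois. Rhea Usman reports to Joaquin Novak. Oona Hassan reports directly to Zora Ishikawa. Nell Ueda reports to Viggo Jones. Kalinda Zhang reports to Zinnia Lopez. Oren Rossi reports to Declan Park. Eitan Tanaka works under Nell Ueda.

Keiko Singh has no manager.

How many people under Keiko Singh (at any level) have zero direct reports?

8

The people in Keiko Singh's organization with no one reporting to them are Cyrus Patel, Kalinda Zhang, Oren Rossi, Eitan Tanaka, Mona Oliveira, Oona Hassan, Rhea Usman, Talia Abara. That is 8.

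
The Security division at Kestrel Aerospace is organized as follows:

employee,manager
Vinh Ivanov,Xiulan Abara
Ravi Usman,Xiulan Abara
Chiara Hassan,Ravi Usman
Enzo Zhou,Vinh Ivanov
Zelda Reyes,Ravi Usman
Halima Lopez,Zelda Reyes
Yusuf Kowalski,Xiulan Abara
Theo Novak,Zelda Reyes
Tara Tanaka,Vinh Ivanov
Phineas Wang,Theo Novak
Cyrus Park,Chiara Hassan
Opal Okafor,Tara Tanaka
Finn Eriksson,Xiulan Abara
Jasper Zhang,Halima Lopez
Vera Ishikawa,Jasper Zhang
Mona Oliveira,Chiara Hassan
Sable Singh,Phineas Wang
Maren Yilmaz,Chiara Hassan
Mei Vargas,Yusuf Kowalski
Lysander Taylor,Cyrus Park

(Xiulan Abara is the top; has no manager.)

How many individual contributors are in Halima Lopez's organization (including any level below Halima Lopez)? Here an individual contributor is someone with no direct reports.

1

The only person in Halima Lopez's organization with no one reporting to them is Vera Ishikawa. That is 1.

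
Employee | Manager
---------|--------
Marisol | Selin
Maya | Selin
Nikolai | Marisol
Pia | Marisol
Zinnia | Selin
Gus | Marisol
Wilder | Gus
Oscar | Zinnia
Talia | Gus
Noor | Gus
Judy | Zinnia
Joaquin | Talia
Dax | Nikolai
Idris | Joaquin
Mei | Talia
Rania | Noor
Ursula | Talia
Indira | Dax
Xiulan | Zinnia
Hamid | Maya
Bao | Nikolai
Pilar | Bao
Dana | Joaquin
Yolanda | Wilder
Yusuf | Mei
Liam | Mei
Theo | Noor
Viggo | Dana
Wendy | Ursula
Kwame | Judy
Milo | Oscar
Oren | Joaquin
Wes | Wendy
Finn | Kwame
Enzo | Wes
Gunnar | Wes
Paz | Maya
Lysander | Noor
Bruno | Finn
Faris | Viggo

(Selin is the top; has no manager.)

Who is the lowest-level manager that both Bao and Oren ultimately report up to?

Bao's chain of managers is Nikolai, Marisol, Selin. Oren's chain of managers is Joaquin, Talia, Gus, Marisol, Selin. The first manager that appears in both chains is Marisol.

Marisol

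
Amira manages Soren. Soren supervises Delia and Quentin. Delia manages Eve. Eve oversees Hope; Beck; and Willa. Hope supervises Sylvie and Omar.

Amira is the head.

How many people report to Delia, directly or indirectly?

Delia directly manages Eve. Under Eve: Willa, Beck, Hope, Sylvie, Omar (5). That's 6 in total.

6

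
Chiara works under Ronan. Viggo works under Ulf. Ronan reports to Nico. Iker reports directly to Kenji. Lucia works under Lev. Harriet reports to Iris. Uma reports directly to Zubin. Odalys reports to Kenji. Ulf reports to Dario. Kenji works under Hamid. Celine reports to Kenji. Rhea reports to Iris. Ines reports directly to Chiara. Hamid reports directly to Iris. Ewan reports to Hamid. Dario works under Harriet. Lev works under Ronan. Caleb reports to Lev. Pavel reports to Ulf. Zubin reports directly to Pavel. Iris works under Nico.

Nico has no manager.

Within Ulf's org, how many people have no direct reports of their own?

The people in Ulf's organization with no one reporting to them are Viggo, Uma. That is 2.

2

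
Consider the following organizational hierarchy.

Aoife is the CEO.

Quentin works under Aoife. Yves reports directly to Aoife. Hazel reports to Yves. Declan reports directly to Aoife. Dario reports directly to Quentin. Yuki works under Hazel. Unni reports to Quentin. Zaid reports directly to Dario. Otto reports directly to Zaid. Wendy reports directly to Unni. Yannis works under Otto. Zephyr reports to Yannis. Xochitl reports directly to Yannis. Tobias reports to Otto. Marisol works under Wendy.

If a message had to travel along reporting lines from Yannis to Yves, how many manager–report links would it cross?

6

Yannis is 5 levels below Aoife, and Yves is 1 level below Aoife (their lowest common manager). The shortest path runs up from Yannis to Aoife and back down to Yves: 5 + 1 = 6 links.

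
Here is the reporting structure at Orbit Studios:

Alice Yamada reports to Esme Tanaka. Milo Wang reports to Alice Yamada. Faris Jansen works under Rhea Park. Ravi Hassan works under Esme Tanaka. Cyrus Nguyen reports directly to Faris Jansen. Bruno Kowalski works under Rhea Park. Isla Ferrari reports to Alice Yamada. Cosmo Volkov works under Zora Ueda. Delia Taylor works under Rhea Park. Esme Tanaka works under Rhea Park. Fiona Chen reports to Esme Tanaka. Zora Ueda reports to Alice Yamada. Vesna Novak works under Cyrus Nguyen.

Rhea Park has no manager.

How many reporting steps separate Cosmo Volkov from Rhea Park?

Chain from Cosmo Volkov up to Rhea Park: Cosmo Volkov → Zora Ueda → Alice Yamada → Esme Tanaka → Rhea Park. That is 4 steps up, so Cosmo Volkov is 4 levels below Rhea Park.

4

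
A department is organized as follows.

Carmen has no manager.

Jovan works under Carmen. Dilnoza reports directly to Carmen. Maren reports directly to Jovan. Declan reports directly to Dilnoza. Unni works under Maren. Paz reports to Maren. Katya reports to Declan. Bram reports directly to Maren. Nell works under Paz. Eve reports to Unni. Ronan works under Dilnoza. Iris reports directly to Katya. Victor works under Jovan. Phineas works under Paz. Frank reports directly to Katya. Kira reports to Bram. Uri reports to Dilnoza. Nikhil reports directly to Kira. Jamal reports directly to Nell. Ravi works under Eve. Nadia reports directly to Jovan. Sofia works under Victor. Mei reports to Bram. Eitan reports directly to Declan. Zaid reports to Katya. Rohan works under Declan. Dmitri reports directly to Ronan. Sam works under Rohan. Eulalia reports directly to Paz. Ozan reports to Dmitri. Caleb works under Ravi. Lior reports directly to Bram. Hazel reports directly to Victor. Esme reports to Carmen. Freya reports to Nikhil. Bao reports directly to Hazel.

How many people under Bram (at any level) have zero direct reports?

3

The people in Bram's organization with no one reporting to them are Lior, Mei, Freya. That is 3.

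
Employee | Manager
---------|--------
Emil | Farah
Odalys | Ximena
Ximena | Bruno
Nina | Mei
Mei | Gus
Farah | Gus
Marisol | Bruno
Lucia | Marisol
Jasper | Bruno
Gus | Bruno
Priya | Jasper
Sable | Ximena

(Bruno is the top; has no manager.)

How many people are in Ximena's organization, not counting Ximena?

2

Ximena directly manages Odalys, Sable. Odalys has no reports. Sable has no reports. So Ximena's organization is 2 direct reports plus everyone under them: 1 + 1 = 2.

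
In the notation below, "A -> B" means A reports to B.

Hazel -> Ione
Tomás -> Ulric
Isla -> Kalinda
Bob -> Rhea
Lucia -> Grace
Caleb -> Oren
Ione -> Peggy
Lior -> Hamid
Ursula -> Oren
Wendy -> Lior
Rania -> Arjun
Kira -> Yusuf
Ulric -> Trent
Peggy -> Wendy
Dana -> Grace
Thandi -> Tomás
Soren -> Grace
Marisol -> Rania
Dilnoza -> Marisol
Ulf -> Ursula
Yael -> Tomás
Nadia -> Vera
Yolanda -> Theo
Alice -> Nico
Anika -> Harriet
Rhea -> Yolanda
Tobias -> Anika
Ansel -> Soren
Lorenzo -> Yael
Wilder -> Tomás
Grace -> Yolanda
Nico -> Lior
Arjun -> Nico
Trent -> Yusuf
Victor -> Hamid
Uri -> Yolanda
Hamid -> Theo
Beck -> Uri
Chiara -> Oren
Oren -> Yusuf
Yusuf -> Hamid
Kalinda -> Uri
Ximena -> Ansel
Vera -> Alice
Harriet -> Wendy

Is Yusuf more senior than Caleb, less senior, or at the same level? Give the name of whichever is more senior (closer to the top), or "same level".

Yusuf

Yusuf is 2 levels below Theo; Caleb is 4. Yusuf is higher.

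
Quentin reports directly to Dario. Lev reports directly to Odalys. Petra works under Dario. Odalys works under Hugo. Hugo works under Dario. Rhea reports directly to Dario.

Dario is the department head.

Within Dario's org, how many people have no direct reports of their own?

The people in Dario's organization with no one reporting to them are Quentin, Petra, Rhea, Lev. That is 4.

4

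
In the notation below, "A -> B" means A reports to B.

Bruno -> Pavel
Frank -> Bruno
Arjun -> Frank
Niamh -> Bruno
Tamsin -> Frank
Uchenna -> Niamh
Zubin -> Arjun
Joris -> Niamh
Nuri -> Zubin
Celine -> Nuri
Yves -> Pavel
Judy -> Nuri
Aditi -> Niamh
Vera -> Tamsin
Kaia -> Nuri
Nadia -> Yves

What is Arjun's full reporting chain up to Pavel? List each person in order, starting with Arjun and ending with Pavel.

Arjun -> Frank -> Bruno -> Pavel

Arjun reports to Frank. Frank reports to Bruno. Bruno reports to Pavel. Pavel is at the top.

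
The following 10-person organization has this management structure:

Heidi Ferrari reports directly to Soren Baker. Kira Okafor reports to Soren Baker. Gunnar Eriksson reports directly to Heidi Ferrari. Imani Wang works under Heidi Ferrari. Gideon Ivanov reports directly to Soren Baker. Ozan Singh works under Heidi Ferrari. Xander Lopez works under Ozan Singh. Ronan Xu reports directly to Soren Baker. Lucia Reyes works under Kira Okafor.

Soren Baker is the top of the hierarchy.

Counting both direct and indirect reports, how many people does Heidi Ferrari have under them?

Heidi Ferrari directly manages Gunnar Eriksson, Imani Wang, Ozan Singh. Gunnar Eriksson has no reports. Imani Wang has no reports. Under Ozan Singh: Xander Lopez (1). So Heidi Ferrari's organization is 3 direct reports plus everyone under them: 1 + 1 + 2 = 4.

4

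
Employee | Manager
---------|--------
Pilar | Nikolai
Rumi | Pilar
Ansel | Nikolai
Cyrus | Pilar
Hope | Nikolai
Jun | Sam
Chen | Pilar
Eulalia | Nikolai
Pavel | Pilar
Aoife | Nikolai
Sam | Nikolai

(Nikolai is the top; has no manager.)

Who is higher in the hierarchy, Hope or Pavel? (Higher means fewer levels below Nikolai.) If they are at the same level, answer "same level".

Hope

Hope is 1 level below Nikolai; Pavel is 2. Hope is higher.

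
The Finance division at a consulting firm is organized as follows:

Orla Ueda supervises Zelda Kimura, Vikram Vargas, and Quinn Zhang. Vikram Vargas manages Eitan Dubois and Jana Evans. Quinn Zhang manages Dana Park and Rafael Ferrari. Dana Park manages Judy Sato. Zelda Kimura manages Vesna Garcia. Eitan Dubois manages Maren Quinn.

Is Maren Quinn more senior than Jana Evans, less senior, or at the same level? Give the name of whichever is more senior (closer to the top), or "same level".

Maren Quinn is 3 levels below Orla Ueda; Jana Evans is 2. Jana Evans is higher.

Jana Evans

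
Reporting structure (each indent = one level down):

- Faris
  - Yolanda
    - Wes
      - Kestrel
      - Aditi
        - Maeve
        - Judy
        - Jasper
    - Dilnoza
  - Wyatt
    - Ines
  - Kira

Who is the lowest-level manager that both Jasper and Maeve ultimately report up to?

Aditi

Jasper's chain of managers is Aditi, Wes, Yolanda, Faris. Maeve's chain of managers is Aditi, Wes, Yolanda, Faris. The first manager that appears in both chains is Aditi.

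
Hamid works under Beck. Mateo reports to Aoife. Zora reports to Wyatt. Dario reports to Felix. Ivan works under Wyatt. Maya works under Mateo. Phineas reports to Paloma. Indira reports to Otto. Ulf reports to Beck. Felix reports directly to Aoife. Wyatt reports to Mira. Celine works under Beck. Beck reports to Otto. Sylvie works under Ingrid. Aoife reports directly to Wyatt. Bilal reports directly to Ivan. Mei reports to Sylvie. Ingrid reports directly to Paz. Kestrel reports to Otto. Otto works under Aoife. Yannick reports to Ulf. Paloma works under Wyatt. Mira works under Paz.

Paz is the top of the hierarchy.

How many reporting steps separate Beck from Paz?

Chain from Beck up to Paz: Beck → Otto → Aoife → Wyatt → Mira → Paz. That is 5 steps up, so Beck is 5 levels below Paz.

5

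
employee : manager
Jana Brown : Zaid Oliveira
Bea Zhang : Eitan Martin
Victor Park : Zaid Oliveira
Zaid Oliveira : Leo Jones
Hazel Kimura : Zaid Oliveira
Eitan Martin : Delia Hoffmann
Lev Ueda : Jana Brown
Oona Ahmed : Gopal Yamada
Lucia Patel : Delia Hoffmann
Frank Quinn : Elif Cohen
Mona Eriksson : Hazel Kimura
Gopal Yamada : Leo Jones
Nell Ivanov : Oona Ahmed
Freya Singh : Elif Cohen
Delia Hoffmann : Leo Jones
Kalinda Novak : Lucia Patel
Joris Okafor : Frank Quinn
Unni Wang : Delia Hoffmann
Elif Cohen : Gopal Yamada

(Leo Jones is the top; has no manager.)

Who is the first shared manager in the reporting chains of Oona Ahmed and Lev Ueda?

Oona Ahmed's chain of managers is Gopal Yamada, Leo Jones. Lev Ueda's chain of managers is Jana Brown, Zaid Oliveira, Leo Jones. The first manager that appears in both chains is Leo Jones.

Leo Jones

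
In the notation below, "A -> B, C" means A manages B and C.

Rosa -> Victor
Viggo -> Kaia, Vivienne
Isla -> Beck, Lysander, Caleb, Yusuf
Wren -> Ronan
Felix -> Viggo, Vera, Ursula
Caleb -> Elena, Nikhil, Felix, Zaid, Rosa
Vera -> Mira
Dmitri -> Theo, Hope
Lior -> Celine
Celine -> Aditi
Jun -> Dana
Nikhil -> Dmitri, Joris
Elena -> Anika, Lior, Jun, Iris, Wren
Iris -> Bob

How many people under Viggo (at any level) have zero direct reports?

The people in Viggo's organization with no one reporting to them are Vivienne, Kaia. That is 2.

2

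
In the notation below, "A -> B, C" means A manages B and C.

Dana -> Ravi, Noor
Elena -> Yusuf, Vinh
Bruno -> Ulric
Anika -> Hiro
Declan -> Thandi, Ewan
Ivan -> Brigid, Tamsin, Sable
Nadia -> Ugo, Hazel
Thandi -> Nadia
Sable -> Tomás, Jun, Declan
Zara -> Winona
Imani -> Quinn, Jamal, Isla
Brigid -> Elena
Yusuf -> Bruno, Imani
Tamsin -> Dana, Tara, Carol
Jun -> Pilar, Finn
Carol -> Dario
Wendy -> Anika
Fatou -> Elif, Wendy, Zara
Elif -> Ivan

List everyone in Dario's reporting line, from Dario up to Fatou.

Dario -> Carol -> Tamsin -> Ivan -> Elif -> Fatou

Dario reports to Carol. Carol reports to Tamsin. Tamsin reports to Ivan. Ivan reports to Elif. Elif reports to Fatou. Fatou is at the top.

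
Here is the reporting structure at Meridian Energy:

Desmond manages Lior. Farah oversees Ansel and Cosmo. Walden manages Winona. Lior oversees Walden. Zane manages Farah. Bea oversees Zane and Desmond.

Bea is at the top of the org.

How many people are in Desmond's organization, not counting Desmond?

3

Desmond directly manages Lior. Under Lior: Walden, Winona (2). That's 3 in total.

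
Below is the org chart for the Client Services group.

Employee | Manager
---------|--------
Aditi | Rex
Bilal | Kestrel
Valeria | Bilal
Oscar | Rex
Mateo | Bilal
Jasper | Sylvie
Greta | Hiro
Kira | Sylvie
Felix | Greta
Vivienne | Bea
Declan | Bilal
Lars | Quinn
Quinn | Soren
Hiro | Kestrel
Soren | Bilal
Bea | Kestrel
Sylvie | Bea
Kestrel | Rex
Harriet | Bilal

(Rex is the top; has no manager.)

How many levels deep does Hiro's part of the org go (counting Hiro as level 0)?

The longest chain under Hiro runs Hiro → Greta → Felix, which is 2 levels below Hiro.

2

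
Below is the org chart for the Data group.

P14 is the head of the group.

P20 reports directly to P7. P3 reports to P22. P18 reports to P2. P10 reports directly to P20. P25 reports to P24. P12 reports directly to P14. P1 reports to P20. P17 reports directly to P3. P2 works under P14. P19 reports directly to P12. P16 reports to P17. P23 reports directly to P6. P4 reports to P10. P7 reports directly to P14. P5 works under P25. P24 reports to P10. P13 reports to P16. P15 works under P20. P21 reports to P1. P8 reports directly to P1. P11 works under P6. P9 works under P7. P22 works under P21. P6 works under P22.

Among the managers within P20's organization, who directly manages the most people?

Direct-report counts within P20's organization: P20 has 3; P1 has 2; P21 has 1; P22 has 2; P6 has 2; P3 has 1; P17 has 1; P16 has 1; P10 has 2; P24 has 1; P25 has 1. The largest is 3, held by P20.

P20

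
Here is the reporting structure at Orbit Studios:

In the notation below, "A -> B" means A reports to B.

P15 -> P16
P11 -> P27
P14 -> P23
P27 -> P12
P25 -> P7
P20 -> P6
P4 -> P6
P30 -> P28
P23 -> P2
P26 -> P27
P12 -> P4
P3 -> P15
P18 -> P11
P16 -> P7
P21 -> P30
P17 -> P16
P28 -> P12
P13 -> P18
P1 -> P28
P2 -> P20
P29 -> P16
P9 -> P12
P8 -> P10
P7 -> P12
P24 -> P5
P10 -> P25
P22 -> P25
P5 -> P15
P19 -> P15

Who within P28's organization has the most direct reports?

P28

Direct-report counts within P28's organization: P28 has 2; P30 has 1. The largest is 2, held by P28.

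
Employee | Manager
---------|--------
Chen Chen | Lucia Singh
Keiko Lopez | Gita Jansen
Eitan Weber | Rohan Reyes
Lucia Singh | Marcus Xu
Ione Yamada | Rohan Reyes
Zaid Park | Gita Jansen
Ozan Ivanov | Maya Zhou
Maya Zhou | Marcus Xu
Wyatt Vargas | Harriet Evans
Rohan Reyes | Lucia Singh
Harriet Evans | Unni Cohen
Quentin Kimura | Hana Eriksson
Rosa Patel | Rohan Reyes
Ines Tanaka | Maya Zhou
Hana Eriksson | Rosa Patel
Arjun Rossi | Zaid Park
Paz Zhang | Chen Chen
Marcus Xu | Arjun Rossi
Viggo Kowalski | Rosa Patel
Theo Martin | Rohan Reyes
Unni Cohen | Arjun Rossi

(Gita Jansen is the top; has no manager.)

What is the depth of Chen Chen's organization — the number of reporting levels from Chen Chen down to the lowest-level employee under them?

The longest chain under Chen Chen runs Chen Chen → Paz Zhang, which is 1 level below Chen Chen.

1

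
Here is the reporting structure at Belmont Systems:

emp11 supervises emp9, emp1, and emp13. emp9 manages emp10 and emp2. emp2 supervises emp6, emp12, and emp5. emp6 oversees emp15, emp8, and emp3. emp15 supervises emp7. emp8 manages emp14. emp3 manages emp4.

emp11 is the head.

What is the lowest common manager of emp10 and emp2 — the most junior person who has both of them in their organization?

emp10's chain of managers is emp9, emp11. emp2's chain of managers is emp9, emp11. The first manager that appears in both chains is emp9.

emp9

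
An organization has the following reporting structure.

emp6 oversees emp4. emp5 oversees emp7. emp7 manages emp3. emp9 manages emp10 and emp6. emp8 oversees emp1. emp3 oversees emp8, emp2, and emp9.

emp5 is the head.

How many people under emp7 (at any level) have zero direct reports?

The people in emp7's organization with no one reporting to them are emp10, emp4, emp2, emp1. That is 4.

4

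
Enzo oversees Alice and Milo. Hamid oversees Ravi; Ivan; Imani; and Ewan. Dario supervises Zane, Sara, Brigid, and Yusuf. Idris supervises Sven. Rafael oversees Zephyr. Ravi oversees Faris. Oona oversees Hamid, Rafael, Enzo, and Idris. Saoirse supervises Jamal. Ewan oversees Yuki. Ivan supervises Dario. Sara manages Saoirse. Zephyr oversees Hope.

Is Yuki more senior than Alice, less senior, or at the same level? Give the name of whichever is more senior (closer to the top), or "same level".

Yuki is 3 levels below Oona; Alice is 2. Alice is higher.

Alice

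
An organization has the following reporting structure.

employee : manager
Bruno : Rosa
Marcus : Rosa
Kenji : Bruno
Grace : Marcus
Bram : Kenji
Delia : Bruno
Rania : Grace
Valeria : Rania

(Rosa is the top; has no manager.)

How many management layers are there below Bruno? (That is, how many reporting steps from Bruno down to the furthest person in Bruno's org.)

The longest chain under Bruno runs Bruno → Kenji → Bram, which is 2 levels below Bruno.

2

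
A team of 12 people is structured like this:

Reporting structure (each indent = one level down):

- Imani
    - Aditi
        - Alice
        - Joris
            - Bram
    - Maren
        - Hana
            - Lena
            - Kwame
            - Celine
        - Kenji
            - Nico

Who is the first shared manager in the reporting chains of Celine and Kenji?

Celine's chain of managers is Hana, Maren, Imani. Kenji's chain of managers is Maren, Imani. The first manager that appears in both chains is Maren.

Maren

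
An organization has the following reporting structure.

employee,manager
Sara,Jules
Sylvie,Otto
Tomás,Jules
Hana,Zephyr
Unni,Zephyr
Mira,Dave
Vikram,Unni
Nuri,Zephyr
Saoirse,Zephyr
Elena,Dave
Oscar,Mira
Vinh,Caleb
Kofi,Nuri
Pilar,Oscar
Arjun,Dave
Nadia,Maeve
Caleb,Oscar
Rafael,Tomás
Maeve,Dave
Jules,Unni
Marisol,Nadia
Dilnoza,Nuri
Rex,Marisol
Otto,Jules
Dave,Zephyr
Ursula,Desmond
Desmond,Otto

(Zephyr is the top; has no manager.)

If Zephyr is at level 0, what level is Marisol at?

4

Chain from Marisol up to Zephyr: Marisol → Nadia → Maeve → Dave → Zephyr. That is 4 steps up, so Marisol is 4 levels below Zephyr.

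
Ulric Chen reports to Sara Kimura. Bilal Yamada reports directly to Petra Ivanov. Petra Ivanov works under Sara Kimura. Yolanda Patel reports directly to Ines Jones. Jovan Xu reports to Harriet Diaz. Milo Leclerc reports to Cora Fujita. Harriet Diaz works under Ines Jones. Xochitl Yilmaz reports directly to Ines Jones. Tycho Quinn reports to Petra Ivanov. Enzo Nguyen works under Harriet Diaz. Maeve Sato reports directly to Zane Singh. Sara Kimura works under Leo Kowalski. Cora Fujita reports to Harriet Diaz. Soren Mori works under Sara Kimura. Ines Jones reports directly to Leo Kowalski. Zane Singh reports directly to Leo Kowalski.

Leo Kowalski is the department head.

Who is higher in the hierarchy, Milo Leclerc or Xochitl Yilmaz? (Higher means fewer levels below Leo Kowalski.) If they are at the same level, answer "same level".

Xochitl Yilmaz

Milo Leclerc is 4 levels below Leo Kowalski; Xochitl Yilmaz is 2. Xochitl Yilmaz is higher.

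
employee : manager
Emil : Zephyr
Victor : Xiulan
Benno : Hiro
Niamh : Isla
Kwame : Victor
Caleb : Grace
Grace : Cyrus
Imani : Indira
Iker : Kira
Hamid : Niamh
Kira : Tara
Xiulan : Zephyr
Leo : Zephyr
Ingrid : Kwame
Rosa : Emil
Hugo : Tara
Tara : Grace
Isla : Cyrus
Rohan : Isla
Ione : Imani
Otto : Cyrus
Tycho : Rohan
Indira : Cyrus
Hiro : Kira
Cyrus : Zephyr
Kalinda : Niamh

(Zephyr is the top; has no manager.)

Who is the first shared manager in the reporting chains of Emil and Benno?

Zephyr

Emil's chain of managers is Zephyr. Benno's chain of managers is Hiro, Kira, Tara, Grace, Cyrus, Zephyr. The first manager that appears in both chains is Zephyr.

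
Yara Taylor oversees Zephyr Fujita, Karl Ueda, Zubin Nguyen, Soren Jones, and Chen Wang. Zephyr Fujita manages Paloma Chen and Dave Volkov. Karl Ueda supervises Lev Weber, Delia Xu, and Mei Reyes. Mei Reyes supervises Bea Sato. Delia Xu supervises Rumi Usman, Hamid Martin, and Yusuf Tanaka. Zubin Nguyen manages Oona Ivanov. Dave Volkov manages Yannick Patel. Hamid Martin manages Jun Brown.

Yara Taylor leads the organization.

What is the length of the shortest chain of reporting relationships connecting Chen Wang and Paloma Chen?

Chen Wang is 1 level below Yara Taylor, and Paloma Chen is 2 levels below Yara Taylor (their lowest common manager). The shortest path runs up from Chen Wang to Yara Taylor and back down to Paloma Chen: 1 + 2 = 3 links.

3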